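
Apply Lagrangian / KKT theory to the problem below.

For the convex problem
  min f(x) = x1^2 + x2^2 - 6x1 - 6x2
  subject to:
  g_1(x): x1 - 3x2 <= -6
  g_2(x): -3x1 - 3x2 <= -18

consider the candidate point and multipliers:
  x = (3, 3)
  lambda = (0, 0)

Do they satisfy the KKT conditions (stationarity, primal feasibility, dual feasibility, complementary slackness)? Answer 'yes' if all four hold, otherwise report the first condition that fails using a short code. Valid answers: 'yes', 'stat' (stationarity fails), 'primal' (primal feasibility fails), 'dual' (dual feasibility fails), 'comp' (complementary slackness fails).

Gradient of f: grad f(x) = Q x + c = (0, 0)
Constraint values g_i(x) = a_i^T x - b_i:
  g_1((3, 3)) = 0
  g_2((3, 3)) = 0
Stationarity residual: grad f(x) + sum_i lambda_i a_i = (0, 0)
  -> stationarity OK
Primal feasibility (all g_i <= 0): OK
Dual feasibility (all lambda_i >= 0): OK
Complementary slackness (lambda_i * g_i(x) = 0 for all i): OK

Verdict: yes, KKT holds.

yes


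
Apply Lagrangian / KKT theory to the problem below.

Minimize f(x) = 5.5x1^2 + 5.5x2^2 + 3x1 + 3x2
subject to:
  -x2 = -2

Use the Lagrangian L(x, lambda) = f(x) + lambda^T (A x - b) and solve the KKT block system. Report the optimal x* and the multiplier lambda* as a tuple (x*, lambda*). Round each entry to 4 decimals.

Form the Lagrangian:
  L(x, lambda) = (1/2) x^T Q x + c^T x + lambda^T (A x - b)
Stationarity (grad_x L = 0): Q x + c + A^T lambda = 0.
Primal feasibility: A x = b.

This gives the KKT block system:
  [ Q   A^T ] [ x     ]   [-c ]
  [ A    0  ] [ lambda ] = [ b ]

Solving the linear system:
  x*      = (-0.2727, 2)
  lambda* = (25)
  f(x*)   = 27.5909

x* = (-0.2727, 2), lambda* = (25)


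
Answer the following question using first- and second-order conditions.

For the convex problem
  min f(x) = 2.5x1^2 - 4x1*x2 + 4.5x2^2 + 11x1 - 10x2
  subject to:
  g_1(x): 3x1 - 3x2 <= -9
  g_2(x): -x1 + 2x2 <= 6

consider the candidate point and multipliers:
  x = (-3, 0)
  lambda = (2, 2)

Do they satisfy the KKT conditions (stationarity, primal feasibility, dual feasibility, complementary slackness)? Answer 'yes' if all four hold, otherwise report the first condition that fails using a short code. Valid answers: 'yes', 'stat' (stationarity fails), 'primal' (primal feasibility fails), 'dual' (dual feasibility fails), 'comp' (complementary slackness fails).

Gradient of f: grad f(x) = Q x + c = (-4, 2)
Constraint values g_i(x) = a_i^T x - b_i:
  g_1((-3, 0)) = 0
  g_2((-3, 0)) = -3
Stationarity residual: grad f(x) + sum_i lambda_i a_i = (0, 0)
  -> stationarity OK
Primal feasibility (all g_i <= 0): OK
Dual feasibility (all lambda_i >= 0): OK
Complementary slackness (lambda_i * g_i(x) = 0 for all i): FAILS

Verdict: the first failing condition is complementary_slackness -> comp.

comp


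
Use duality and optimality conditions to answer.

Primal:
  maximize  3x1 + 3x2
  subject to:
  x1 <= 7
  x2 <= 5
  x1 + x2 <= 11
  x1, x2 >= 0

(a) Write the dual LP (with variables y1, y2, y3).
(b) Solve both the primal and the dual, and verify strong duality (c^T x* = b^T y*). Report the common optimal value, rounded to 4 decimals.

The standard primal-dual pair for 'max c^T x s.t. A x <= b, x >= 0' is:
  Dual:  min b^T y  s.t.  A^T y >= c,  y >= 0.

So the dual LP is:
  minimize  7y1 + 5y2 + 11y3
  subject to:
    y1 + y3 >= 3
    y2 + y3 >= 3
    y1, y2, y3 >= 0

Solving the primal: x* = (6, 5).
  primal value c^T x* = 33.
Solving the dual: y* = (0, 0, 3).
  dual value b^T y* = 33.
Strong duality: c^T x* = b^T y*. Confirmed.

33


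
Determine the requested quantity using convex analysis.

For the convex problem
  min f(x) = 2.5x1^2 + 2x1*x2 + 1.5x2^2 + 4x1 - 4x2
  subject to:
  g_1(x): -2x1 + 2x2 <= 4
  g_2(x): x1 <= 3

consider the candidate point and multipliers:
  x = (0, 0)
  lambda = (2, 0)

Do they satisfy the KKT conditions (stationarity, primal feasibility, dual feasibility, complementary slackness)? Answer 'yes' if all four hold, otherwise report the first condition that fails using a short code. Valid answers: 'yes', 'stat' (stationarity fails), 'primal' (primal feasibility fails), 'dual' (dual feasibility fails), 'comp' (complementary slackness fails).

Gradient of f: grad f(x) = Q x + c = (4, -4)
Constraint values g_i(x) = a_i^T x - b_i:
  g_1((0, 0)) = -4
  g_2((0, 0)) = -3
Stationarity residual: grad f(x) + sum_i lambda_i a_i = (0, 0)
  -> stationarity OK
Primal feasibility (all g_i <= 0): OK
Dual feasibility (all lambda_i >= 0): OK
Complementary slackness (lambda_i * g_i(x) = 0 for all i): FAILS

Verdict: the first failing condition is complementary_slackness -> comp.

comp


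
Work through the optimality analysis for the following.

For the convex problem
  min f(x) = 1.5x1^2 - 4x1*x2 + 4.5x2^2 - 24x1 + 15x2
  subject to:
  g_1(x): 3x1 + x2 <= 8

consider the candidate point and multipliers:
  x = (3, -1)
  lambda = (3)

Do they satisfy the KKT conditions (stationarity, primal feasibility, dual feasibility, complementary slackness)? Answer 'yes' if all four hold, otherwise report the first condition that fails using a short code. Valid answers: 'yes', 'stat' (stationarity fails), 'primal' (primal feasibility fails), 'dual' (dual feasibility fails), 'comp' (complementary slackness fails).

Gradient of f: grad f(x) = Q x + c = (-11, -6)
Constraint values g_i(x) = a_i^T x - b_i:
  g_1((3, -1)) = 0
Stationarity residual: grad f(x) + sum_i lambda_i a_i = (-2, -3)
  -> stationarity FAILS
Primal feasibility (all g_i <= 0): OK
Dual feasibility (all lambda_i >= 0): OK
Complementary slackness (lambda_i * g_i(x) = 0 for all i): OK

Verdict: the first failing condition is stationarity -> stat.

stat


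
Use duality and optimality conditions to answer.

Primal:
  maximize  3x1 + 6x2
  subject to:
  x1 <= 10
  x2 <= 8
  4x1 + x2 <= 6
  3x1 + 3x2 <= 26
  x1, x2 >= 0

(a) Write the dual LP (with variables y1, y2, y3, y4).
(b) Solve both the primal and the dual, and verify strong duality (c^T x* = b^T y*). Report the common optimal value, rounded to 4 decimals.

The standard primal-dual pair for 'max c^T x s.t. A x <= b, x >= 0' is:
  Dual:  min b^T y  s.t.  A^T y >= c,  y >= 0.

So the dual LP is:
  minimize  10y1 + 8y2 + 6y3 + 26y4
  subject to:
    y1 + 4y3 + 3y4 >= 3
    y2 + y3 + 3y4 >= 6
    y1, y2, y3, y4 >= 0

Solving the primal: x* = (0, 6).
  primal value c^T x* = 36.
Solving the dual: y* = (0, 0, 6, 0).
  dual value b^T y* = 36.
Strong duality: c^T x* = b^T y*. Confirmed.

36


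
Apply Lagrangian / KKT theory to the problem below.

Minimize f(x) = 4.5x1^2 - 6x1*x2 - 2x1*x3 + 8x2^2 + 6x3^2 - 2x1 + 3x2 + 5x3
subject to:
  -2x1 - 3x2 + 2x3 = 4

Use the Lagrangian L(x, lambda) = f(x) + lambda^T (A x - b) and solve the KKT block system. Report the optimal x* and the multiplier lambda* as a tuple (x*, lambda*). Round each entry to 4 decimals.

Form the Lagrangian:
  L(x, lambda) = (1/2) x^T Q x + c^T x + lambda^T (A x - b)
Stationarity (grad_x L = 0): Q x + c + A^T lambda = 0.
Primal feasibility: A x = b.

This gives the KKT block system:
  [ Q   A^T ] [ x     ]   [-c ]
  [ A    0  ] [ lambda ] = [ b ]

Solving the linear system:
  x*      = (-0.8777, -0.8977, -0.2242)
  lambda* = (-2.0323)
  f(x*)   = 3.0352

x* = (-0.8777, -0.8977, -0.2242), lambda* = (-2.0323)


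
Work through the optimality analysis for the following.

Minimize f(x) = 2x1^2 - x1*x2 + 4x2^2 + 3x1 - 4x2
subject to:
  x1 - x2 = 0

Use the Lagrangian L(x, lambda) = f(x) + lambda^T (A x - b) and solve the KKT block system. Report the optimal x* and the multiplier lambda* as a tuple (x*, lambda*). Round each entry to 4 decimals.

Form the Lagrangian:
  L(x, lambda) = (1/2) x^T Q x + c^T x + lambda^T (A x - b)
Stationarity (grad_x L = 0): Q x + c + A^T lambda = 0.
Primal feasibility: A x = b.

This gives the KKT block system:
  [ Q   A^T ] [ x     ]   [-c ]
  [ A    0  ] [ lambda ] = [ b ]

Solving the linear system:
  x*      = (0.1, 0.1)
  lambda* = (-3.3)
  f(x*)   = -0.05

x* = (0.1, 0.1), lambda* = (-3.3)


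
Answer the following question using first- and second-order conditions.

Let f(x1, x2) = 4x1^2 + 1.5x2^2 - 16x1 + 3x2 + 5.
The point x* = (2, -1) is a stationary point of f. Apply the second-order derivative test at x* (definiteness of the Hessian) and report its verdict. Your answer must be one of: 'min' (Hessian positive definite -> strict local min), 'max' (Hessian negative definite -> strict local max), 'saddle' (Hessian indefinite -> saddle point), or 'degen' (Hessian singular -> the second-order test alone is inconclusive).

Compute the Hessian H = grad^2 f:
  H = [[8, 0], [0, 3]]
Verify stationarity: grad f(x*) = H x* + g = (0, 0).
Eigenvalues of H: 3, 8.
Both eigenvalues > 0, so H is positive definite -> x* is a strict local min.

min


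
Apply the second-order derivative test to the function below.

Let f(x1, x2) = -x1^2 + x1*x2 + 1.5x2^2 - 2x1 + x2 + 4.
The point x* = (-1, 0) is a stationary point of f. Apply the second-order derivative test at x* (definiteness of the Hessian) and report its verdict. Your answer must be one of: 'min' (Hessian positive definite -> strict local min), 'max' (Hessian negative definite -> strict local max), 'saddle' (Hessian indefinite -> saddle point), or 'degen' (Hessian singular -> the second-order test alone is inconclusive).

Compute the Hessian H = grad^2 f:
  H = [[-2, 1], [1, 3]]
Verify stationarity: grad f(x*) = H x* + g = (0, 0).
Eigenvalues of H: -2.1926, 3.1926.
Eigenvalues have mixed signs, so H is indefinite -> x* is a saddle point.

saddle


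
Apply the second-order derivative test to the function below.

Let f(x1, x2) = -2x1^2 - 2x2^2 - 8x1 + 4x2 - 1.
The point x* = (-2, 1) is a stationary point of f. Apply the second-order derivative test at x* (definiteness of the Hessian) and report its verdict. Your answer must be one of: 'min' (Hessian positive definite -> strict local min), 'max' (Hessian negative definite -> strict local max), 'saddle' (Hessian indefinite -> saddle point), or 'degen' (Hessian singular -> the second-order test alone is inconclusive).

Compute the Hessian H = grad^2 f:
  H = [[-4, 0], [0, -4]]
Verify stationarity: grad f(x*) = H x* + g = (0, 0).
Eigenvalues of H: -4, -4.
Both eigenvalues < 0, so H is negative definite -> x* is a strict local max.

max


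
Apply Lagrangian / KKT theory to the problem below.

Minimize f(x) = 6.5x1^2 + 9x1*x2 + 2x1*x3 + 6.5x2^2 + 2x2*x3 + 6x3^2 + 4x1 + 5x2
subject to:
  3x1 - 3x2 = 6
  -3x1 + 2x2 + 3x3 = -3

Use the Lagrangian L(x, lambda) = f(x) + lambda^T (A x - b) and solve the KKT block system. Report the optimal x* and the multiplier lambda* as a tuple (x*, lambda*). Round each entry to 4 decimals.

Form the Lagrangian:
  L(x, lambda) = (1/2) x^T Q x + c^T x + lambda^T (A x - b)
Stationarity (grad_x L = 0): Q x + c + A^T lambda = 0.
Primal feasibility: A x = b.

This gives the KKT block system:
  [ Q   A^T ] [ x     ]   [-c ]
  [ A    0  ] [ lambda ] = [ b ]

Solving the linear system:
  x*      = (0.7014, -1.2986, 0.5671)
  lambda* = (-2.7253, -1.8704)
  f(x*)   = 3.5266

x* = (0.7014, -1.2986, 0.5671), lambda* = (-2.7253, -1.8704)


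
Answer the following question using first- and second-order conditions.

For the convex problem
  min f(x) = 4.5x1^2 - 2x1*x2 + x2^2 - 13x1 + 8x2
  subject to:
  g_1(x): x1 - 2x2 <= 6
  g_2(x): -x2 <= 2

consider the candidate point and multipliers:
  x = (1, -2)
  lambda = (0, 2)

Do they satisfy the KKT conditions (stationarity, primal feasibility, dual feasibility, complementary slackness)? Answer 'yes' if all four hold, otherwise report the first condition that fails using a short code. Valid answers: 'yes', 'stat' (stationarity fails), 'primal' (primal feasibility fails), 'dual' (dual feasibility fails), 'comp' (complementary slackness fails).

Gradient of f: grad f(x) = Q x + c = (0, 2)
Constraint values g_i(x) = a_i^T x - b_i:
  g_1((1, -2)) = -1
  g_2((1, -2)) = 0
Stationarity residual: grad f(x) + sum_i lambda_i a_i = (0, 0)
  -> stationarity OK
Primal feasibility (all g_i <= 0): OK
Dual feasibility (all lambda_i >= 0): OK
Complementary slackness (lambda_i * g_i(x) = 0 for all i): OK

Verdict: yes, KKT holds.

yes


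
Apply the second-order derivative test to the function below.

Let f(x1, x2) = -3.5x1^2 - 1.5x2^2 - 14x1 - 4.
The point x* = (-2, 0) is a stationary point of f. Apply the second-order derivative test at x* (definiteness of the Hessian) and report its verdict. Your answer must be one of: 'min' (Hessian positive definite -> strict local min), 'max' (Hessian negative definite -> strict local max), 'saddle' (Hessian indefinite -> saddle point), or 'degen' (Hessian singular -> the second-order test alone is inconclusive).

Compute the Hessian H = grad^2 f:
  H = [[-7, 0], [0, -3]]
Verify stationarity: grad f(x*) = H x* + g = (0, 0).
Eigenvalues of H: -7, -3.
Both eigenvalues < 0, so H is negative definite -> x* is a strict local max.

max


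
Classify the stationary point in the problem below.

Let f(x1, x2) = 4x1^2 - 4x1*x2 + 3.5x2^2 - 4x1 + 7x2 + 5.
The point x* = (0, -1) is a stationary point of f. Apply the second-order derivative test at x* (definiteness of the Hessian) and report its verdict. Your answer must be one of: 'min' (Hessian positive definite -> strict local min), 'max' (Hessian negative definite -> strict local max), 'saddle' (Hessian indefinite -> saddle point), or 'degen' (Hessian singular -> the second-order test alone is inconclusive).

Compute the Hessian H = grad^2 f:
  H = [[8, -4], [-4, 7]]
Verify stationarity: grad f(x*) = H x* + g = (0, 0).
Eigenvalues of H: 3.4689, 11.5311.
Both eigenvalues > 0, so H is positive definite -> x* is a strict local min.

min


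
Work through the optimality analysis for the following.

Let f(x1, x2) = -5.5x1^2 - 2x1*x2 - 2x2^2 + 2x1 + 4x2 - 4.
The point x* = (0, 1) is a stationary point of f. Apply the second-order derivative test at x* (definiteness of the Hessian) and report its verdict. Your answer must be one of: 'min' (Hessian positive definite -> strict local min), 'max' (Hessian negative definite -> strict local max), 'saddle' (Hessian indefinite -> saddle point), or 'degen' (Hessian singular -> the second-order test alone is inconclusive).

Compute the Hessian H = grad^2 f:
  H = [[-11, -2], [-2, -4]]
Verify stationarity: grad f(x*) = H x* + g = (0, 0).
Eigenvalues of H: -11.5311, -3.4689.
Both eigenvalues < 0, so H is negative definite -> x* is a strict local max.

max


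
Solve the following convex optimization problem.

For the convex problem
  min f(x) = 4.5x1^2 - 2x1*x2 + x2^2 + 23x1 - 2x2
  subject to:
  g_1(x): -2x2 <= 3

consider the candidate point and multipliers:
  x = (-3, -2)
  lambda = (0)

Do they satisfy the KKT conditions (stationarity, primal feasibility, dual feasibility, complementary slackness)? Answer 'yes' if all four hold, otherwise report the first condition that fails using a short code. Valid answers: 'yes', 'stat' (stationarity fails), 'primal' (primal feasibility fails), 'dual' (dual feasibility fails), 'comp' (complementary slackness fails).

Gradient of f: grad f(x) = Q x + c = (0, 0)
Constraint values g_i(x) = a_i^T x - b_i:
  g_1((-3, -2)) = 1
Stationarity residual: grad f(x) + sum_i lambda_i a_i = (0, 0)
  -> stationarity OK
Primal feasibility (all g_i <= 0): FAILS
Dual feasibility (all lambda_i >= 0): OK
Complementary slackness (lambda_i * g_i(x) = 0 for all i): OK

Verdict: the first failing condition is primal_feasibility -> primal.

primal


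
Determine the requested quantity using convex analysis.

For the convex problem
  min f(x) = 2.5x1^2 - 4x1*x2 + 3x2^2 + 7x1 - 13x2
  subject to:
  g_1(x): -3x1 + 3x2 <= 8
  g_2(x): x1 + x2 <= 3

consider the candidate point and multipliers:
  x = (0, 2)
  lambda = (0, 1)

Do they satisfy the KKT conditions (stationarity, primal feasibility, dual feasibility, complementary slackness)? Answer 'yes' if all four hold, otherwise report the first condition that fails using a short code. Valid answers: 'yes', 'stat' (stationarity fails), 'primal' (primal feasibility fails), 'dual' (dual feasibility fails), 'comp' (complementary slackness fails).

Gradient of f: grad f(x) = Q x + c = (-1, -1)
Constraint values g_i(x) = a_i^T x - b_i:
  g_1((0, 2)) = -2
  g_2((0, 2)) = -1
Stationarity residual: grad f(x) + sum_i lambda_i a_i = (0, 0)
  -> stationarity OK
Primal feasibility (all g_i <= 0): OK
Dual feasibility (all lambda_i >= 0): OK
Complementary slackness (lambda_i * g_i(x) = 0 for all i): FAILS

Verdict: the first failing condition is complementary_slackness -> comp.

comp


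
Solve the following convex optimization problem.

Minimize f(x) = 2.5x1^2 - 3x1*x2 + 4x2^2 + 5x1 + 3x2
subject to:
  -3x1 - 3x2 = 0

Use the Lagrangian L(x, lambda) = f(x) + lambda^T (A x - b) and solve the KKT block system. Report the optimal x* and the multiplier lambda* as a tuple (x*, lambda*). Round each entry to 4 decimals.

Form the Lagrangian:
  L(x, lambda) = (1/2) x^T Q x + c^T x + lambda^T (A x - b)
Stationarity (grad_x L = 0): Q x + c + A^T lambda = 0.
Primal feasibility: A x = b.

This gives the KKT block system:
  [ Q   A^T ] [ x     ]   [-c ]
  [ A    0  ] [ lambda ] = [ b ]

Solving the linear system:
  x*      = (-0.1053, 0.1053)
  lambda* = (1.386)
  f(x*)   = -0.1053

x* = (-0.1053, 0.1053), lambda* = (1.386)


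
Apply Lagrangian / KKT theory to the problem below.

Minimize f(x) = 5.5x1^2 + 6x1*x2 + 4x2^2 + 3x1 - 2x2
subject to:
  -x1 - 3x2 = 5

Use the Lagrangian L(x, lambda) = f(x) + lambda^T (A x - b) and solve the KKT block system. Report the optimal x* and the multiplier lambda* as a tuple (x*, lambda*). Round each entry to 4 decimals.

Form the Lagrangian:
  L(x, lambda) = (1/2) x^T Q x + c^T x + lambda^T (A x - b)
Stationarity (grad_x L = 0): Q x + c + A^T lambda = 0.
Primal feasibility: A x = b.

This gives the KKT block system:
  [ Q   A^T ] [ x     ]   [-c ]
  [ A    0  ] [ lambda ] = [ b ]

Solving the linear system:
  x*      = (0.2394, -1.7465)
  lambda* = (-4.8451)
  f(x*)   = 14.2183

x* = (0.2394, -1.7465), lambda* = (-4.8451)


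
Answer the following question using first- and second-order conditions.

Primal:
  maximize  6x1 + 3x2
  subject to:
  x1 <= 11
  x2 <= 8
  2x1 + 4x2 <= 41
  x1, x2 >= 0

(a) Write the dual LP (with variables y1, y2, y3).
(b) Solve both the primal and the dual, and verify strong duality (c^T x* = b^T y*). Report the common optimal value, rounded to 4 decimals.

The standard primal-dual pair for 'max c^T x s.t. A x <= b, x >= 0' is:
  Dual:  min b^T y  s.t.  A^T y >= c,  y >= 0.

So the dual LP is:
  minimize  11y1 + 8y2 + 41y3
  subject to:
    y1 + 2y3 >= 6
    y2 + 4y3 >= 3
    y1, y2, y3 >= 0

Solving the primal: x* = (11, 4.75).
  primal value c^T x* = 80.25.
Solving the dual: y* = (4.5, 0, 0.75).
  dual value b^T y* = 80.25.
Strong duality: c^T x* = b^T y*. Confirmed.

80.25


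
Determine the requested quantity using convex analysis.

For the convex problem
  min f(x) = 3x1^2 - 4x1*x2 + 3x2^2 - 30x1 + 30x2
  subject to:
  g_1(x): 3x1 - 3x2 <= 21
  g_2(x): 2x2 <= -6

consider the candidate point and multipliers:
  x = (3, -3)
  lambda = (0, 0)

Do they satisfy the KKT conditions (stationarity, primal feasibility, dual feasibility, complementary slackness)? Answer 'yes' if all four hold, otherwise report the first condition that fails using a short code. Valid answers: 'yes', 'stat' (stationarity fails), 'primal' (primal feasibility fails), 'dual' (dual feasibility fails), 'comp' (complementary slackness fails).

Gradient of f: grad f(x) = Q x + c = (0, 0)
Constraint values g_i(x) = a_i^T x - b_i:
  g_1((3, -3)) = -3
  g_2((3, -3)) = 0
Stationarity residual: grad f(x) + sum_i lambda_i a_i = (0, 0)
  -> stationarity OK
Primal feasibility (all g_i <= 0): OK
Dual feasibility (all lambda_i >= 0): OK
Complementary slackness (lambda_i * g_i(x) = 0 for all i): OK

Verdict: yes, KKT holds.

yes


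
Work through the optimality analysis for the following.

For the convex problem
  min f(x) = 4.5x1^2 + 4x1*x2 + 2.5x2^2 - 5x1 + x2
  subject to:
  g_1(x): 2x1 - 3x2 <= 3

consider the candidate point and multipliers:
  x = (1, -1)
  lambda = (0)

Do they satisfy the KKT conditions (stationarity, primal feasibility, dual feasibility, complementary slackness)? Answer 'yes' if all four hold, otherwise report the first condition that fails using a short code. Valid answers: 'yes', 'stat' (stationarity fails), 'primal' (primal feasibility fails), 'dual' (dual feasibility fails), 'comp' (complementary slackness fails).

Gradient of f: grad f(x) = Q x + c = (0, 0)
Constraint values g_i(x) = a_i^T x - b_i:
  g_1((1, -1)) = 2
Stationarity residual: grad f(x) + sum_i lambda_i a_i = (0, 0)
  -> stationarity OK
Primal feasibility (all g_i <= 0): FAILS
Dual feasibility (all lambda_i >= 0): OK
Complementary slackness (lambda_i * g_i(x) = 0 for all i): OK

Verdict: the first failing condition is primal_feasibility -> primal.

primal


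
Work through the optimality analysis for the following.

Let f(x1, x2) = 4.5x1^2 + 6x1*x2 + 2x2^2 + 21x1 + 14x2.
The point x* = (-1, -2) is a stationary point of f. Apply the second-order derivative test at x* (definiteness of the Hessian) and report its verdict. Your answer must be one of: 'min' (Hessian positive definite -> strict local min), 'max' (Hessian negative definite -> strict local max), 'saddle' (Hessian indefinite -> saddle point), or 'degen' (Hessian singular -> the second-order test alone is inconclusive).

Compute the Hessian H = grad^2 f:
  H = [[9, 6], [6, 4]]
Verify stationarity: grad f(x*) = H x* + g = (0, 0).
Eigenvalues of H: 0, 13.
H has a zero eigenvalue (singular; positive semidefinite but not definite), so H is neither positive definite, negative definite, nor indefinite. The second-order test alone is inconclusive -> degen.
(Indeed, f is constant along the null direction of H through x*, so x* is not a strict local extremum.)

degen


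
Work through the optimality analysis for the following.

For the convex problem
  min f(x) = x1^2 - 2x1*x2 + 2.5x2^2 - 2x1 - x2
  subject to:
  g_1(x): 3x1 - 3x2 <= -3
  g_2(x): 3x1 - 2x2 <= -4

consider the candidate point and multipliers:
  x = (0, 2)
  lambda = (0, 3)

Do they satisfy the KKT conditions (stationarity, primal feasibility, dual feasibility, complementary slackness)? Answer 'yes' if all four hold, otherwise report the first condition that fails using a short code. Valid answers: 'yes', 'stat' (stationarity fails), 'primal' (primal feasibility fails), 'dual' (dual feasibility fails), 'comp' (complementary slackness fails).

Gradient of f: grad f(x) = Q x + c = (-6, 9)
Constraint values g_i(x) = a_i^T x - b_i:
  g_1((0, 2)) = -3
  g_2((0, 2)) = 0
Stationarity residual: grad f(x) + sum_i lambda_i a_i = (3, 3)
  -> stationarity FAILS
Primal feasibility (all g_i <= 0): OK
Dual feasibility (all lambda_i >= 0): OK
Complementary slackness (lambda_i * g_i(x) = 0 for all i): OK

Verdict: the first failing condition is stationarity -> stat.

stat


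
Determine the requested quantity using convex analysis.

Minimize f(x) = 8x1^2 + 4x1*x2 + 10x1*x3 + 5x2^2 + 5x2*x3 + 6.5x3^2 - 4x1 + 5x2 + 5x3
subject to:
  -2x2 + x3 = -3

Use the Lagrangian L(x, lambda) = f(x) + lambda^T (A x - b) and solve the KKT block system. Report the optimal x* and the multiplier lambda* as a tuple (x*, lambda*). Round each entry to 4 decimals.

Form the Lagrangian:
  L(x, lambda) = (1/2) x^T Q x + c^T x + lambda^T (A x - b)
Stationarity (grad_x L = 0): Q x + c + A^T lambda = 0.
Primal feasibility: A x = b.

This gives the KKT block system:
  [ Q   A^T ] [ x     ]   [-c ]
  [ A    0  ] [ lambda ] = [ b ]

Solving the linear system:
  x*      = (1.2446, 0.587, -1.8261)
  lambda* = (3.3587)
  f(x*)   = -0.5489

x* = (1.2446, 0.587, -1.8261), lambda* = (3.3587)


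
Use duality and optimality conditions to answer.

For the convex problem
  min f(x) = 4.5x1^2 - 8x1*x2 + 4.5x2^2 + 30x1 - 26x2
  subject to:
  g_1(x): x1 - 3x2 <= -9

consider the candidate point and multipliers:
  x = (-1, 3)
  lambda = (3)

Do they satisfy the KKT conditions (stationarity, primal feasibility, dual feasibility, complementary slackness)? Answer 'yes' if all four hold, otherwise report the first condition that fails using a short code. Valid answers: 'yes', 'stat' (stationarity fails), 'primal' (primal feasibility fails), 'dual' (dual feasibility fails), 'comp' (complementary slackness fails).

Gradient of f: grad f(x) = Q x + c = (-3, 9)
Constraint values g_i(x) = a_i^T x - b_i:
  g_1((-1, 3)) = -1
Stationarity residual: grad f(x) + sum_i lambda_i a_i = (0, 0)
  -> stationarity OK
Primal feasibility (all g_i <= 0): OK
Dual feasibility (all lambda_i >= 0): OK
Complementary slackness (lambda_i * g_i(x) = 0 for all i): FAILS

Verdict: the first failing condition is complementary_slackness -> comp.

comp


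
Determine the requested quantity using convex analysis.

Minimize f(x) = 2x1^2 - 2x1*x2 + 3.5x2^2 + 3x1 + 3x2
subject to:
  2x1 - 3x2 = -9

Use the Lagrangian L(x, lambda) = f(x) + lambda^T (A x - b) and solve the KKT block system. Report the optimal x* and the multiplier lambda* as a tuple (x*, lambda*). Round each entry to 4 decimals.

Form the Lagrangian:
  L(x, lambda) = (1/2) x^T Q x + c^T x + lambda^T (A x - b)
Stationarity (grad_x L = 0): Q x + c + A^T lambda = 0.
Primal feasibility: A x = b.

This gives the KKT block system:
  [ Q   A^T ] [ x     ]   [-c ]
  [ A    0  ] [ lambda ] = [ b ]

Solving the linear system:
  x*      = (-2.925, 1.05)
  lambda* = (5.4)
  f(x*)   = 21.4875

x* = (-2.925, 1.05), lambda* = (5.4)


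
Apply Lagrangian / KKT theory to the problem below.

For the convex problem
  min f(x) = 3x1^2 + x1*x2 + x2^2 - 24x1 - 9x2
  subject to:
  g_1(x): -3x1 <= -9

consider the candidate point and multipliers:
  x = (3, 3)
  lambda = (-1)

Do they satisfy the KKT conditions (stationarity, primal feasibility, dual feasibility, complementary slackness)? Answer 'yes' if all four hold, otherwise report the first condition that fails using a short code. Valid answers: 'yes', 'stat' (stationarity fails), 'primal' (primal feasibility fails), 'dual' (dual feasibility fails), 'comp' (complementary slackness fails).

Gradient of f: grad f(x) = Q x + c = (-3, 0)
Constraint values g_i(x) = a_i^T x - b_i:
  g_1((3, 3)) = 0
Stationarity residual: grad f(x) + sum_i lambda_i a_i = (0, 0)
  -> stationarity OK
Primal feasibility (all g_i <= 0): OK
Dual feasibility (all lambda_i >= 0): FAILS
Complementary slackness (lambda_i * g_i(x) = 0 for all i): OK

Verdict: the first failing condition is dual_feasibility -> dual.

dual


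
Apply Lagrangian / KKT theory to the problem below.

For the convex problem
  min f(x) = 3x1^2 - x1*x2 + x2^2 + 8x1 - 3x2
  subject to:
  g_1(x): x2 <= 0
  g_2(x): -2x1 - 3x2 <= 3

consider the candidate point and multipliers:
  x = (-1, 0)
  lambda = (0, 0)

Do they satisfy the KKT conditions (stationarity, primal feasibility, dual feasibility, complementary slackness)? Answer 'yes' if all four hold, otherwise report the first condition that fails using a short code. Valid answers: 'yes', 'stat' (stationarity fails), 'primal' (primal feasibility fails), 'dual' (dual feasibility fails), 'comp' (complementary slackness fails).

Gradient of f: grad f(x) = Q x + c = (2, -2)
Constraint values g_i(x) = a_i^T x - b_i:
  g_1((-1, 0)) = 0
  g_2((-1, 0)) = -1
Stationarity residual: grad f(x) + sum_i lambda_i a_i = (2, -2)
  -> stationarity FAILS
Primal feasibility (all g_i <= 0): OK
Dual feasibility (all lambda_i >= 0): OK
Complementary slackness (lambda_i * g_i(x) = 0 for all i): OK

Verdict: the first failing condition is stationarity -> stat.

stat


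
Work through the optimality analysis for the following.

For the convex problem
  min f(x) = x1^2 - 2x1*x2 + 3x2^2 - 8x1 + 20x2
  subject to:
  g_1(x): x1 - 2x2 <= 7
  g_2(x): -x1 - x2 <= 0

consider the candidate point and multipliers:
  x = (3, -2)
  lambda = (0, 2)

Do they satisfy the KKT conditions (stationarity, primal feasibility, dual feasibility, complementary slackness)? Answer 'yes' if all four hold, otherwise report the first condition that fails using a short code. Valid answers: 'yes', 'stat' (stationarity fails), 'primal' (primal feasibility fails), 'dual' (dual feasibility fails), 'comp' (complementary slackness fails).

Gradient of f: grad f(x) = Q x + c = (2, 2)
Constraint values g_i(x) = a_i^T x - b_i:
  g_1((3, -2)) = 0
  g_2((3, -2)) = -1
Stationarity residual: grad f(x) + sum_i lambda_i a_i = (0, 0)
  -> stationarity OK
Primal feasibility (all g_i <= 0): OK
Dual feasibility (all lambda_i >= 0): OK
Complementary slackness (lambda_i * g_i(x) = 0 for all i): FAILS

Verdict: the first failing condition is complementary_slackness -> comp.

comp


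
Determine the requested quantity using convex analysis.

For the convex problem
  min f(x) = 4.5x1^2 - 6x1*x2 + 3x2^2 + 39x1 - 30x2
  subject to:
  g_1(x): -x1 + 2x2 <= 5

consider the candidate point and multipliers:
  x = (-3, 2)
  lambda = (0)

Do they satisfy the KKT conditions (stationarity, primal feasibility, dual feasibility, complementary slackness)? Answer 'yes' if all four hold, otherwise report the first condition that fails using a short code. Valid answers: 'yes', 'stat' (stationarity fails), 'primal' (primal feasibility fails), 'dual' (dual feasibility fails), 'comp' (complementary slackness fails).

Gradient of f: grad f(x) = Q x + c = (0, 0)
Constraint values g_i(x) = a_i^T x - b_i:
  g_1((-3, 2)) = 2
Stationarity residual: grad f(x) + sum_i lambda_i a_i = (0, 0)
  -> stationarity OK
Primal feasibility (all g_i <= 0): FAILS
Dual feasibility (all lambda_i >= 0): OK
Complementary slackness (lambda_i * g_i(x) = 0 for all i): OK

Verdict: the first failing condition is primal_feasibility -> primal.

primal


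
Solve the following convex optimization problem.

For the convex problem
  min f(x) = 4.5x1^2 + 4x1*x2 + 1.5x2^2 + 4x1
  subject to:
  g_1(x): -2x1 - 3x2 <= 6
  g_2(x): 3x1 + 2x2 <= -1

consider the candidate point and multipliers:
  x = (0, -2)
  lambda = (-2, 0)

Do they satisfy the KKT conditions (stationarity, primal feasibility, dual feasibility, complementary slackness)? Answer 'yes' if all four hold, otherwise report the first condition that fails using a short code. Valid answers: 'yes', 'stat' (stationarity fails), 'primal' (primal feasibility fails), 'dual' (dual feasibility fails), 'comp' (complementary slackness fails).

Gradient of f: grad f(x) = Q x + c = (-4, -6)
Constraint values g_i(x) = a_i^T x - b_i:
  g_1((0, -2)) = 0
  g_2((0, -2)) = -3
Stationarity residual: grad f(x) + sum_i lambda_i a_i = (0, 0)
  -> stationarity OK
Primal feasibility (all g_i <= 0): OK
Dual feasibility (all lambda_i >= 0): FAILS
Complementary slackness (lambda_i * g_i(x) = 0 for all i): OK

Verdict: the first failing condition is dual_feasibility -> dual.

dual


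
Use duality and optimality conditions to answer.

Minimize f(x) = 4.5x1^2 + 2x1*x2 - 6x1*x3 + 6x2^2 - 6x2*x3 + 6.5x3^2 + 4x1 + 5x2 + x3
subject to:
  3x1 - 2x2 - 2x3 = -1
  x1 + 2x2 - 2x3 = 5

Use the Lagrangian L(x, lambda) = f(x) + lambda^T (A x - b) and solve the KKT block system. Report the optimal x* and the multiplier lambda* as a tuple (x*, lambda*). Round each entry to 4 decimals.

Form the Lagrangian:
  L(x, lambda) = (1/2) x^T Q x + c^T x + lambda^T (A x - b)
Stationarity (grad_x L = 0): Q x + c + A^T lambda = 0.
Primal feasibility: A x = b.

This gives the KKT block system:
  [ Q   A^T ] [ x     ]   [-c ]
  [ A    0  ] [ lambda ] = [ b ]

Solving the linear system:
  x*      = (-0.7222, 1.1389, -1.7222)
  lambda* = (0.9167, -12.8611)
  f(x*)   = 33.1528

x* = (-0.7222, 1.1389, -1.7222), lambda* = (0.9167, -12.8611)


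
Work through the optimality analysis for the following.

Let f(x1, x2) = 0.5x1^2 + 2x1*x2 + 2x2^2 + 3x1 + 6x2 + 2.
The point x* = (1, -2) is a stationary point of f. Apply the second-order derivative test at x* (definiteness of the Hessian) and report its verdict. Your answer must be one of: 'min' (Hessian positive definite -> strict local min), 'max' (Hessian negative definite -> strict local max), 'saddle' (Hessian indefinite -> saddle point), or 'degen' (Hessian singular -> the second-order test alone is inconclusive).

Compute the Hessian H = grad^2 f:
  H = [[1, 2], [2, 4]]
Verify stationarity: grad f(x*) = H x* + g = (0, 0).
Eigenvalues of H: 0, 5.
H has a zero eigenvalue (singular; positive semidefinite but not definite), so H is neither positive definite, negative definite, nor indefinite. The second-order test alone is inconclusive -> degen.
(Indeed, f is constant along the null direction of H through x*, so x* is not a strict local extremum.)

degen


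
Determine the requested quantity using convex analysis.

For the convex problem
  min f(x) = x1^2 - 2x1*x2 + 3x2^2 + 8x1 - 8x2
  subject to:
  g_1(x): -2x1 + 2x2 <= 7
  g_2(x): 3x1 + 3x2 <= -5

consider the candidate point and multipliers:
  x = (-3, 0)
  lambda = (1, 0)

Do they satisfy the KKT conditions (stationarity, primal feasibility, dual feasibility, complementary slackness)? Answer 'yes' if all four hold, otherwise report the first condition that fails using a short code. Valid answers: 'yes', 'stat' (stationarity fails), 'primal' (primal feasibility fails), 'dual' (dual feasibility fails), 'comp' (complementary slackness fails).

Gradient of f: grad f(x) = Q x + c = (2, -2)
Constraint values g_i(x) = a_i^T x - b_i:
  g_1((-3, 0)) = -1
  g_2((-3, 0)) = -4
Stationarity residual: grad f(x) + sum_i lambda_i a_i = (0, 0)
  -> stationarity OK
Primal feasibility (all g_i <= 0): OK
Dual feasibility (all lambda_i >= 0): OK
Complementary slackness (lambda_i * g_i(x) = 0 for all i): FAILS

Verdict: the first failing condition is complementary_slackness -> comp.

comp


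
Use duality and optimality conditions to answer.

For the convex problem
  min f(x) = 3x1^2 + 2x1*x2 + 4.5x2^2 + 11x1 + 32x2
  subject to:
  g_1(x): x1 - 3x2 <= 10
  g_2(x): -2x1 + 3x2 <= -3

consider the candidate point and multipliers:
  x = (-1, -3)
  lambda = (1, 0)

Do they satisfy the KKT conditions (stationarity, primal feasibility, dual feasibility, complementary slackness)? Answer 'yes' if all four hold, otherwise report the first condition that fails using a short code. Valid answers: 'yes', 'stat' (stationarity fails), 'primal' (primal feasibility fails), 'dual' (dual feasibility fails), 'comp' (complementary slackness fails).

Gradient of f: grad f(x) = Q x + c = (-1, 3)
Constraint values g_i(x) = a_i^T x - b_i:
  g_1((-1, -3)) = -2
  g_2((-1, -3)) = -4
Stationarity residual: grad f(x) + sum_i lambda_i a_i = (0, 0)
  -> stationarity OK
Primal feasibility (all g_i <= 0): OK
Dual feasibility (all lambda_i >= 0): OK
Complementary slackness (lambda_i * g_i(x) = 0 for all i): FAILS

Verdict: the first failing condition is complementary_slackness -> comp.

comp


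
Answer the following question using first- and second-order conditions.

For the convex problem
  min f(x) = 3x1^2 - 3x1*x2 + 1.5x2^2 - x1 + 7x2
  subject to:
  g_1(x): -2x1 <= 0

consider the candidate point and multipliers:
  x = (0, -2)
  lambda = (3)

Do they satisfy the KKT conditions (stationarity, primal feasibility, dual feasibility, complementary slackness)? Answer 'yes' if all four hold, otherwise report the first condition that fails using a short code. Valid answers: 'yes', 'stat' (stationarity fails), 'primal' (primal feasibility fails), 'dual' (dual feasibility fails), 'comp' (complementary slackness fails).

Gradient of f: grad f(x) = Q x + c = (5, 1)
Constraint values g_i(x) = a_i^T x - b_i:
  g_1((0, -2)) = 0
Stationarity residual: grad f(x) + sum_i lambda_i a_i = (-1, 1)
  -> stationarity FAILS
Primal feasibility (all g_i <= 0): OK
Dual feasibility (all lambda_i >= 0): OK
Complementary slackness (lambda_i * g_i(x) = 0 for all i): OK

Verdict: the first failing condition is stationarity -> stat.

stat


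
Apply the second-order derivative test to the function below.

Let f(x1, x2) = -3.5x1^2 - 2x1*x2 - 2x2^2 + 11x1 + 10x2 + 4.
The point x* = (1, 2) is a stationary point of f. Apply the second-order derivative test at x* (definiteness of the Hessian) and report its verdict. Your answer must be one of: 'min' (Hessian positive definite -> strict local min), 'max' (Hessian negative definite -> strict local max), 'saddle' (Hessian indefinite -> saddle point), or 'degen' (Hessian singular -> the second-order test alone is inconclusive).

Compute the Hessian H = grad^2 f:
  H = [[-7, -2], [-2, -4]]
Verify stationarity: grad f(x*) = H x* + g = (0, 0).
Eigenvalues of H: -8, -3.
Both eigenvalues < 0, so H is negative definite -> x* is a strict local max.

max


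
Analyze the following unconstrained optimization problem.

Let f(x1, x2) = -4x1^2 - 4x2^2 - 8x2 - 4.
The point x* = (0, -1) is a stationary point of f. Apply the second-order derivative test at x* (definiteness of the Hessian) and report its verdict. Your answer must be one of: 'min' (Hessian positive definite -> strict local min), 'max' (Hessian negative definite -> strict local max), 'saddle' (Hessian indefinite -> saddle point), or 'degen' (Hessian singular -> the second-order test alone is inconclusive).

Compute the Hessian H = grad^2 f:
  H = [[-8, 0], [0, -8]]
Verify stationarity: grad f(x*) = H x* + g = (0, 0).
Eigenvalues of H: -8, -8.
Both eigenvalues < 0, so H is negative definite -> x* is a strict local max.

max


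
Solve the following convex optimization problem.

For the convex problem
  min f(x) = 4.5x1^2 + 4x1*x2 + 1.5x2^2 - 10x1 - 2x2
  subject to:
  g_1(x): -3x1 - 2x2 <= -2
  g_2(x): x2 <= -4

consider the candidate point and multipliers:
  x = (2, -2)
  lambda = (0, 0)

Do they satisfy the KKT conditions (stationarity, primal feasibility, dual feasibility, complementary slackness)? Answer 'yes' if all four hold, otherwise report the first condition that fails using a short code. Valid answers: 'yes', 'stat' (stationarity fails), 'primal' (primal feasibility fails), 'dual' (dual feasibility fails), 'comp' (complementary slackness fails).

Gradient of f: grad f(x) = Q x + c = (0, 0)
Constraint values g_i(x) = a_i^T x - b_i:
  g_1((2, -2)) = 0
  g_2((2, -2)) = 2
Stationarity residual: grad f(x) + sum_i lambda_i a_i = (0, 0)
  -> stationarity OK
Primal feasibility (all g_i <= 0): FAILS
Dual feasibility (all lambda_i >= 0): OK
Complementary slackness (lambda_i * g_i(x) = 0 for all i): OK

Verdict: the first failing condition is primal_feasibility -> primal.

primal


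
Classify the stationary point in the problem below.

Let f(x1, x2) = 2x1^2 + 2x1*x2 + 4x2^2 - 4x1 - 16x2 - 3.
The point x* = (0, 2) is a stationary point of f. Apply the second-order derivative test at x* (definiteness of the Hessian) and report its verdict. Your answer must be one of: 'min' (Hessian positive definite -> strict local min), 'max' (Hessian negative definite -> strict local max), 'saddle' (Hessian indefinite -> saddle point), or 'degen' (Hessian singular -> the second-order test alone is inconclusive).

Compute the Hessian H = grad^2 f:
  H = [[4, 2], [2, 8]]
Verify stationarity: grad f(x*) = H x* + g = (0, 0).
Eigenvalues of H: 3.1716, 8.8284.
Both eigenvalues > 0, so H is positive definite -> x* is a strict local min.

min


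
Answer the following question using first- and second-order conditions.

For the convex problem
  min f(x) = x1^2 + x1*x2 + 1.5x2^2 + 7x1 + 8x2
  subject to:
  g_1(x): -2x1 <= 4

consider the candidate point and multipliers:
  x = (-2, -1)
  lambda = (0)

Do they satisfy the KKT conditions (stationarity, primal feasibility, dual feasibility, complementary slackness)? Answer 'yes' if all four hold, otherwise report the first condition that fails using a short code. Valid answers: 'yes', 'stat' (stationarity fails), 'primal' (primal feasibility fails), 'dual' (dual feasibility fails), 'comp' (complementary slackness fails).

Gradient of f: grad f(x) = Q x + c = (2, 3)
Constraint values g_i(x) = a_i^T x - b_i:
  g_1((-2, -1)) = 0
Stationarity residual: grad f(x) + sum_i lambda_i a_i = (2, 3)
  -> stationarity FAILS
Primal feasibility (all g_i <= 0): OK
Dual feasibility (all lambda_i >= 0): OK
Complementary slackness (lambda_i * g_i(x) = 0 for all i): OK

Verdict: the first failing condition is stationarity -> stat.

stat


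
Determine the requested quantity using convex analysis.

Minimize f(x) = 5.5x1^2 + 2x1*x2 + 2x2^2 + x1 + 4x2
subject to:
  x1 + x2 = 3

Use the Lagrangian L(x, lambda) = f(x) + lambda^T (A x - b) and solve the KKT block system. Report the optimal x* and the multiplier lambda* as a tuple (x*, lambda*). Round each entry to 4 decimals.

Form the Lagrangian:
  L(x, lambda) = (1/2) x^T Q x + c^T x + lambda^T (A x - b)
Stationarity (grad_x L = 0): Q x + c + A^T lambda = 0.
Primal feasibility: A x = b.

This gives the KKT block system:
  [ Q   A^T ] [ x     ]   [-c ]
  [ A    0  ] [ lambda ] = [ b ]

Solving the linear system:
  x*      = (0.8182, 2.1818)
  lambda* = (-14.3636)
  f(x*)   = 26.3182

x* = (0.8182, 2.1818), lambda* = (-14.3636)
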